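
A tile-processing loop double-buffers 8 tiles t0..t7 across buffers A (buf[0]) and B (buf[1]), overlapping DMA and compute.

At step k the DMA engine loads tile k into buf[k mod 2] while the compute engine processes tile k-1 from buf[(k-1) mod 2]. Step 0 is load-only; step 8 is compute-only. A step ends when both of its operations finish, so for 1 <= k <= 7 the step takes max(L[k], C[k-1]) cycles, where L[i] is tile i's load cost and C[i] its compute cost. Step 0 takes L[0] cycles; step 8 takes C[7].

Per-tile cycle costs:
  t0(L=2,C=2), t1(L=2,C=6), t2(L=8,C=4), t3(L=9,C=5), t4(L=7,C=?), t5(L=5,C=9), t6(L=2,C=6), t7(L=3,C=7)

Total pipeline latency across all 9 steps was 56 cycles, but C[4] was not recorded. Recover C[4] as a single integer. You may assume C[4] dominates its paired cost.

step 0 | dur = L[0]=2 = 2
step 1 | dur = max(L[1]=2, C[0]=2) = 2
step 2 | dur = max(L[2]=8, C[1]=6) = 8
step 3 | dur = max(L[3]=9, C[2]=4) = 9
step 4 | dur = max(L[4]=7, C[3]=5) = 7
step 5 | dur = max(L[5]=5, C[4]=?) = C[4]  (unknown; binding)
step 6 | dur = max(L[6]=2, C[5]=9) = 9
step 7 | dur = max(L[7]=3, C[6]=6) = 6
step 8 | dur = C[7]=7 = 7
sum of known step durations = 50
dur[5] = total - known = 56 - 50 = 6
C[4] is the binding max in step 5, so C[4] = dur[5] = 6

C[4] = 6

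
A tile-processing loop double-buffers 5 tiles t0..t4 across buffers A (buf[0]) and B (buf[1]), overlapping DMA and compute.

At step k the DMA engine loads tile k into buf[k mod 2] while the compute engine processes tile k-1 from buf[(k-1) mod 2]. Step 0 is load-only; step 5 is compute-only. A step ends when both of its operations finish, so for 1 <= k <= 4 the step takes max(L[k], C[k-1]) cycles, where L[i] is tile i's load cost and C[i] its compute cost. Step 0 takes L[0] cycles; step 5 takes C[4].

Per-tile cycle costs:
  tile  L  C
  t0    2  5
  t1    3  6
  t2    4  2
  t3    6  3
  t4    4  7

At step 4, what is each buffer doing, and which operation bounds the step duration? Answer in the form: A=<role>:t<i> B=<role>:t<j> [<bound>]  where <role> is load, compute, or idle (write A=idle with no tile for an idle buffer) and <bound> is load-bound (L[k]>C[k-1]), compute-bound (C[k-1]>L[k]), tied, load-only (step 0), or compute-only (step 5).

step 4: A=load:t4 B=compute:t3 [load-bound]

k=0 load=t0/2c comp=- wait=2 total=2
k=1 load=t1/3c comp=t0/5c wait=5 total=7
k=2 load=t2/4c comp=t1/6c wait=6 total=13
k=3 load=t3/6c comp=t2/2c wait=6 total=19
k=4 load=t4/4c comp=t3/3c wait=4 total=23
k=5 load=- comp=t4/7c wait=7 total=30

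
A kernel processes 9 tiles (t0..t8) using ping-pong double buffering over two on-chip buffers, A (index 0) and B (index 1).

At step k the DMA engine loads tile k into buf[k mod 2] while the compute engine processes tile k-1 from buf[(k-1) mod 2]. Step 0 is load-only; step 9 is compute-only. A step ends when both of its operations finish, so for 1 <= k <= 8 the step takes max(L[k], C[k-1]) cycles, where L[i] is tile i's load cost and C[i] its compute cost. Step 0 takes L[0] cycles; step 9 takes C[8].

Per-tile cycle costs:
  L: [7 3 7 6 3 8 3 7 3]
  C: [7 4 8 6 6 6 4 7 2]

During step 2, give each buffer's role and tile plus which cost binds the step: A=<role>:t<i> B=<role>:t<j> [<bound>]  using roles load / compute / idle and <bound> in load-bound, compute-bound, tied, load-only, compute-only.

step 2: A=load:t2 B=compute:t1 [load-bound]

[0] DMA t0→A (7c) ∥ CU idle ⇒ 7c, clock 7
[1] DMA t1→B (3c) ∥ CU A:t0 (7c) ⇒ 7c, clock 14
[2] DMA t2→A (7c) ∥ CU B:t1 (4c) ⇒ 7c, clock 21
[3] DMA t3→B (6c) ∥ CU A:t2 (8c) ⇒ 8c, clock 29
[4] DMA t4→A (3c) ∥ CU B:t3 (6c) ⇒ 6c, clock 35
[5] DMA t5→B (8c) ∥ CU A:t4 (6c) ⇒ 8c, clock 43
[6] DMA t6→A (3c) ∥ CU B:t5 (6c) ⇒ 6c, clock 49
[7] DMA t7→B (7c) ∥ CU A:t6 (4c) ⇒ 7c, clock 56
[8] DMA t8→A (3c) ∥ CU B:t7 (7c) ⇒ 7c, clock 63
[9] DMA idle ∥ CU A:t8 (2c) ⇒ 2c, clock 65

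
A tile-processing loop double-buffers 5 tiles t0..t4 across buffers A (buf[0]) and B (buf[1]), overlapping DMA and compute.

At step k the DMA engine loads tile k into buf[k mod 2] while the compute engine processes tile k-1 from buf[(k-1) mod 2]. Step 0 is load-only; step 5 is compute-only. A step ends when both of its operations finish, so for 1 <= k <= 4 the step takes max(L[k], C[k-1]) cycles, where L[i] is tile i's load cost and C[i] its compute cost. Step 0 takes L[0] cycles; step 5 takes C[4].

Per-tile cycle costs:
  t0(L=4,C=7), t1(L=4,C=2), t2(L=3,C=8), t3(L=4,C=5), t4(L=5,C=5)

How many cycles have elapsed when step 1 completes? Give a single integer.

step 0: L[0]=4 → dur=4, Σ=4 | A=load:t0 B=idle [load-only]
step 1: L[1]=4 C[0]=7 → dur=7, Σ=11 | A=compute:t0 B=load:t1 [compute-bound]
step 2: L[2]=3 C[1]=2 → dur=3, Σ=14 | A=load:t2 B=compute:t1 [load-bound]
step 3: L[3]=4 C[2]=8 → dur=8, Σ=22 | A=compute:t2 B=load:t3 [compute-bound]
step 4: L[4]=5 C[3]=5 → dur=5, Σ=27 | A=load:t4 B=compute:t3 [tied]
step 5: C[4]=5 → dur=5, Σ=32 | A=compute:t4 B=idle [compute-only]

end_cycle[1] = 11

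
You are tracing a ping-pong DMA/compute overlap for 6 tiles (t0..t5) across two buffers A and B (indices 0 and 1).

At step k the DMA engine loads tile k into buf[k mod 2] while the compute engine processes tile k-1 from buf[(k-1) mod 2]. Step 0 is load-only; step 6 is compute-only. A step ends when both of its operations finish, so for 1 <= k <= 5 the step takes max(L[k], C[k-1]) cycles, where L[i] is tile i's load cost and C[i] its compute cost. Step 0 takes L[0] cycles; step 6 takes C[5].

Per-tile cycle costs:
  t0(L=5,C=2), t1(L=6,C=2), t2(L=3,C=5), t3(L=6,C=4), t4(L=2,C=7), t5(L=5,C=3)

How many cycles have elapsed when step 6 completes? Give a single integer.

k=0 load=t0/5c comp=- wait=5 total=5
k=1 load=t1/6c comp=t0/2c wait=6 total=11
k=2 load=t2/3c comp=t1/2c wait=3 total=14
k=3 load=t3/6c comp=t2/5c wait=6 total=20
k=4 load=t4/2c comp=t3/4c wait=4 total=24
k=5 load=t5/5c comp=t4/7c wait=7 total=31
k=6 load=- comp=t5/3c wait=3 total=34

end_cycle[6] = 34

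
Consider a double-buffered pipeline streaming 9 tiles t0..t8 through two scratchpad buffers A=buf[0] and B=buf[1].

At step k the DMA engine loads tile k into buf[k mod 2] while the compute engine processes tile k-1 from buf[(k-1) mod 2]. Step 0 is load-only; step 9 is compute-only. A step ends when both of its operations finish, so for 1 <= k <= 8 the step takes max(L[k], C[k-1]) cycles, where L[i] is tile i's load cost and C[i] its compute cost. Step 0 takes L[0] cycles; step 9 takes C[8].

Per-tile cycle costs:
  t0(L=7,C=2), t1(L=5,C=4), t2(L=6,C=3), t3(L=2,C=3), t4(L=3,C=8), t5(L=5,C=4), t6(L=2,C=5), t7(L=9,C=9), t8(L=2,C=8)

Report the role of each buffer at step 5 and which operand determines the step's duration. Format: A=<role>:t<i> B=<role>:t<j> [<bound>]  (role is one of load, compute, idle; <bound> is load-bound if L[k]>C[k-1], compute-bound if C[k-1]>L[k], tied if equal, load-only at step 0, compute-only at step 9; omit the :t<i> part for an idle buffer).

k=0 load=t0/7c comp=- wait=7 total=7
k=1 load=t1/5c comp=t0/2c wait=5 total=12
k=2 load=t2/6c comp=t1/4c wait=6 total=18
k=3 load=t3/2c comp=t2/3c wait=3 total=21
k=4 load=t4/3c comp=t3/3c wait=3 total=24
k=5 load=t5/5c comp=t4/8c wait=8 total=32
k=6 load=t6/2c comp=t5/4c wait=4 total=36
k=7 load=t7/9c comp=t6/5c wait=9 total=45
k=8 load=t8/2c comp=t7/9c wait=9 total=54
k=9 load=- comp=t8/8c wait=8 total=62

step 5: A=compute:t4 B=load:t5 [compute-bound]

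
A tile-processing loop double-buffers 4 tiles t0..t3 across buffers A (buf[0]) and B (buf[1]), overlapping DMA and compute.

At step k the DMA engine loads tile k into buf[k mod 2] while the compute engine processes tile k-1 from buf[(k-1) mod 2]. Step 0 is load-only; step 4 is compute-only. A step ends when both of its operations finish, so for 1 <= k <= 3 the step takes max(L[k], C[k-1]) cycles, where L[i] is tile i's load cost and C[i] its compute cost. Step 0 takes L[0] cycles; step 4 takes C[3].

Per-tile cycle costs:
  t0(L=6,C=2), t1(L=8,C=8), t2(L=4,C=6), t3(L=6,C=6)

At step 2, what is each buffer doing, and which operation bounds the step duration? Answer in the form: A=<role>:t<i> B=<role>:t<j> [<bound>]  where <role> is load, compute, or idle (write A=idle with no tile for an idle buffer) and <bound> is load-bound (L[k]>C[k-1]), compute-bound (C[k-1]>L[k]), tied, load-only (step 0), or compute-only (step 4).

  0. 6=6c; end=6; A:t0 B:-
  1. max(8,2)=8c; end=14; A:t0 B:t1
  2. max(4,8)=8c; end=22; A:t2 B:t1
  3. max(6,6)=6c; end=28; A:t2 B:t3
  4. 6=6c; end=34; A:t2 B:t3

step 2: A=load:t2 B=compute:t1 [compute-bound]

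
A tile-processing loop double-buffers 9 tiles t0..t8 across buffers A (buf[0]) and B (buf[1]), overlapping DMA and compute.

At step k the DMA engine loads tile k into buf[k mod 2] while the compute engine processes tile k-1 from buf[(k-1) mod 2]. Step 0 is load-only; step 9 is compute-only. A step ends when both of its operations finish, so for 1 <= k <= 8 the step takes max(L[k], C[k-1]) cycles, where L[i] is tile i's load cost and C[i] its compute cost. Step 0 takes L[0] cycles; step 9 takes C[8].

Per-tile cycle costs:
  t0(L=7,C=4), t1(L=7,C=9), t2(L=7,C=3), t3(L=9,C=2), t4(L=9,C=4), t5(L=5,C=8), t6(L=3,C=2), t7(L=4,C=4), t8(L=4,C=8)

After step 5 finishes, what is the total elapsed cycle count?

  0. 7=7c; end=7; A:t0 B:-
  1. max(7,4)=7c; end=14; A:t0 B:t1
  2. max(7,9)=9c; end=23; A:t2 B:t1
  3. max(9,3)=9c; end=32; A:t2 B:t3
  4. max(9,2)=9c; end=41; A:t4 B:t3
  5. max(5,4)=5c; end=46; A:t4 B:t5
  6. max(3,8)=8c; end=54; A:t6 B:t5
  7. max(4,2)=4c; end=58; A:t6 B:t7
  8. max(4,4)=4c; end=62; A:t8 B:t7
  9. 8=8c; end=70; A:t8 B:t7

end_cycle[5] = 46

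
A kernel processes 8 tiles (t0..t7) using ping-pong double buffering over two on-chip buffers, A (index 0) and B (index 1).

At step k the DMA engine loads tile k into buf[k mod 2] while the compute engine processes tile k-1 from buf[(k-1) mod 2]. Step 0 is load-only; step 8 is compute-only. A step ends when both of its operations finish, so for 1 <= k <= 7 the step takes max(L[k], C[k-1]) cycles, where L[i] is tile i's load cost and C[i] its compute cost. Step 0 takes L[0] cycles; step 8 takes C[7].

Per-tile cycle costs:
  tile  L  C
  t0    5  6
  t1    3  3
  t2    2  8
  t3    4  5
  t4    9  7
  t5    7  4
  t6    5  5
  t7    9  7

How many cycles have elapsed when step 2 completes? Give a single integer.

end_cycle[2] = 14

k=0 load=t0/5c comp=- wait=5 total=5
k=1 load=t1/3c comp=t0/6c wait=6 total=11
k=2 load=t2/2c comp=t1/3c wait=3 total=14
k=3 load=t3/4c comp=t2/8c wait=8 total=22
k=4 load=t4/9c comp=t3/5c wait=9 total=31
k=5 load=t5/7c comp=t4/7c wait=7 total=38
k=6 load=t6/5c comp=t5/4c wait=5 total=43
k=7 load=t7/9c comp=t6/5c wait=9 total=52
k=8 load=- comp=t7/7c wait=7 total=59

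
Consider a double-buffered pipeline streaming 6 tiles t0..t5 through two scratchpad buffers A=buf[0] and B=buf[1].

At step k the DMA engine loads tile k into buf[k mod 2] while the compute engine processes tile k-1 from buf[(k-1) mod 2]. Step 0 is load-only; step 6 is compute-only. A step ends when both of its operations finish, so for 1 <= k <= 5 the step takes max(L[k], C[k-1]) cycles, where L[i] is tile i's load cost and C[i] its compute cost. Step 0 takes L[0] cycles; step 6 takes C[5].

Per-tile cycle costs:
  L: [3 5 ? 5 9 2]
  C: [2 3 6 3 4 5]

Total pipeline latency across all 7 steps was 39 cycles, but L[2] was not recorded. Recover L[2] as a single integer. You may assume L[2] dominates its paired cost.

step 0 = dur = L[0]=3 = 3
step 1 = dur = max(L[1]=5, C[0]=2) = 5
step 2 = dur = max(L[2]=?, C[1]=3) = L[2]  (unknown; binding)
step 3 = dur = max(L[3]=5, C[2]=6) = 6
step 4 = dur = max(L[4]=9, C[3]=3) = 9
step 5 = dur = max(L[5]=2, C[4]=4) = 4
step 6 = dur = C[5]=5 = 5
sum of known step durations = 32
dur[2] = total - known = 39 - 32 = 7
L[2] is the binding max in step 2, so L[2] = dur[2] = 7

L[2] = 7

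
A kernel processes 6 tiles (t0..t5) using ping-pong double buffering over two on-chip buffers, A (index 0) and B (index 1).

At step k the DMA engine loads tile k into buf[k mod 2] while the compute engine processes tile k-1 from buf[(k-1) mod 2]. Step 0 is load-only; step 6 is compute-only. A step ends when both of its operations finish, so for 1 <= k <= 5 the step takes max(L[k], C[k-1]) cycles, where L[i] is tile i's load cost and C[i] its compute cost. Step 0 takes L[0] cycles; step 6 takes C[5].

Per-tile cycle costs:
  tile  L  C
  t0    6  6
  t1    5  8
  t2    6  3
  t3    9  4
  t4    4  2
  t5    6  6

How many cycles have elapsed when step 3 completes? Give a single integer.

k=0 load=t0/6c comp=- wait=6 total=6
k=1 load=t1/5c comp=t0/6c wait=6 total=12
k=2 load=t2/6c comp=t1/8c wait=8 total=20
k=3 load=t3/9c comp=t2/3c wait=9 total=29
k=4 load=t4/4c comp=t3/4c wait=4 total=33
k=5 load=t5/6c comp=t4/2c wait=6 total=39
k=6 load=- comp=t5/6c wait=6 total=45

end_cycle[3] = 29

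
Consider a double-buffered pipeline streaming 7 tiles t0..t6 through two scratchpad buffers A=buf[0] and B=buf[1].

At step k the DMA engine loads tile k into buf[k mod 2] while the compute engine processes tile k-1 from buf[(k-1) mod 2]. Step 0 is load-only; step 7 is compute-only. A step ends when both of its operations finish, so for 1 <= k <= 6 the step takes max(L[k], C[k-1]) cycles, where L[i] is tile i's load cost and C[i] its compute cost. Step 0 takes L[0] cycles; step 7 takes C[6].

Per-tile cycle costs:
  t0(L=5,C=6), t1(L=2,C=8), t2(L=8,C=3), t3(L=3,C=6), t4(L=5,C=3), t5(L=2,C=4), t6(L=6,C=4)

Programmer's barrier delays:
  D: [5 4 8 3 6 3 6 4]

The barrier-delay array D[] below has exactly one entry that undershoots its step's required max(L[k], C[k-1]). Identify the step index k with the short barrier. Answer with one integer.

step 0: need L[0]=5 = 5; D[0]=5 ok
step 1: need max(L[1]=2,C[0]=6) = 6; D[1]=4 SHORT
step 2: need max(L[2]=8,C[1]=8) = 8; D[2]=8 ok
step 3: need max(L[3]=3,C[2]=3) = 3; D[3]=3 ok
step 4: need max(L[4]=5,C[3]=6) = 6; D[4]=6 ok
step 5: need max(L[5]=2,C[4]=3) = 3; D[5]=3 ok
step 6: need max(L[6]=6,C[5]=4) = 6; D[6]=6 ok
step 7: need C[6]=4 = 4; D[7]=4 ok

hazard at step 1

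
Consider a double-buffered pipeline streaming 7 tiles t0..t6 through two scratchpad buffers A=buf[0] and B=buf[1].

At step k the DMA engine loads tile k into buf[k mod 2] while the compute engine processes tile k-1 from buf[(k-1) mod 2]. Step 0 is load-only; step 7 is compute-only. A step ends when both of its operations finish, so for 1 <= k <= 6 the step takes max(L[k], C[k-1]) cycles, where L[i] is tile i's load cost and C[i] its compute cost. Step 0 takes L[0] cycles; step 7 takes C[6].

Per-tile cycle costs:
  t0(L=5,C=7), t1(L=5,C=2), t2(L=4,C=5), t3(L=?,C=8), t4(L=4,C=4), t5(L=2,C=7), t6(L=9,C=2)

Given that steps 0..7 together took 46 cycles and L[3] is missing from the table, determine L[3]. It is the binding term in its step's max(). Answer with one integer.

L[3] = 7

step 0 → dur = L[0]=5 = 5
step 1 → dur = max(L[1]=5, C[0]=7) = 7
step 2 → dur = max(L[2]=4, C[1]=2) = 4
step 3 → dur = max(L[3]=?, C[2]=5) = L[3]  (unknown; binding)
step 4 → dur = max(L[4]=4, C[3]=8) = 8
step 5 → dur = max(L[5]=2, C[4]=4) = 4
step 6 → dur = max(L[6]=9, C[5]=7) = 9
step 7 → dur = C[6]=2 = 2
sum of known step durations = 39
dur[3] = total - known = 46 - 39 = 7
L[3] is the binding max in step 3, so L[3] = dur[3] = 7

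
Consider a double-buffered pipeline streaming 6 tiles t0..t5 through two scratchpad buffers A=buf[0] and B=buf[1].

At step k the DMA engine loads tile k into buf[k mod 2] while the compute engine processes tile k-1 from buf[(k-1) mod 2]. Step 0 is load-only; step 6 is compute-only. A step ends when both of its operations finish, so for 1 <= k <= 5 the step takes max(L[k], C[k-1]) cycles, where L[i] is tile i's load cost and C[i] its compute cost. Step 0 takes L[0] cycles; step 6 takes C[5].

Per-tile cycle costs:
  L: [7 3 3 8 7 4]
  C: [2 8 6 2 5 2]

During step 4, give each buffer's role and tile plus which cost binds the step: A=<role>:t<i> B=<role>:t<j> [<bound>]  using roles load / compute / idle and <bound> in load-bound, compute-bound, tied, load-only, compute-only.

step 0: L[0]=7 → dur=7, Σ=7 | A=load:t0 B=idle [load-only]
step 1: L[1]=3 C[0]=2 → dur=3, Σ=10 | A=compute:t0 B=load:t1 [load-bound]
step 2: L[2]=3 C[1]=8 → dur=8, Σ=18 | A=load:t2 B=compute:t1 [compute-bound]
step 3: L[3]=8 C[2]=6 → dur=8, Σ=26 | A=compute:t2 B=load:t3 [load-bound]
step 4: L[4]=7 C[3]=2 → dur=7, Σ=33 | A=load:t4 B=compute:t3 [load-bound]
step 5: L[5]=4 C[4]=5 → dur=5, Σ=38 | A=compute:t4 B=load:t5 [compute-bound]
step 6: C[5]=2 → dur=2, Σ=40 | A=idle B=compute:t5 [compute-only]

step 4: A=load:t4 B=compute:t3 [load-bound]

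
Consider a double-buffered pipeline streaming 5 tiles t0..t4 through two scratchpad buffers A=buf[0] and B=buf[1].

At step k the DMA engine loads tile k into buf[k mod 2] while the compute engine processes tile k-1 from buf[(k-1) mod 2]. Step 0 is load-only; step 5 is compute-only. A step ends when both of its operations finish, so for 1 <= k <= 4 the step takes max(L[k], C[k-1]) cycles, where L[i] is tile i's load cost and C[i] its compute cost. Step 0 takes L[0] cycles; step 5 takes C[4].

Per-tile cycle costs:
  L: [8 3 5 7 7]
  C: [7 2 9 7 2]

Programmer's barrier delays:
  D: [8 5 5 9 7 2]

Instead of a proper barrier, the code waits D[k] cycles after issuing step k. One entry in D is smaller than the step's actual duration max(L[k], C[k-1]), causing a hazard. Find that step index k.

hazard at step 1

step 0: need L[0]=8 = 8; D[0]=8 ok
step 1: need max(L[1]=3,C[0]=7) = 7; D[1]=5 SHORT
step 2: need max(L[2]=5,C[1]=2) = 5; D[2]=5 ok
step 3: need max(L[3]=7,C[2]=9) = 9; D[3]=9 ok
step 4: need max(L[4]=7,C[3]=7) = 7; D[4]=7 ok
step 5: need C[4]=2 = 2; D[5]=2 ok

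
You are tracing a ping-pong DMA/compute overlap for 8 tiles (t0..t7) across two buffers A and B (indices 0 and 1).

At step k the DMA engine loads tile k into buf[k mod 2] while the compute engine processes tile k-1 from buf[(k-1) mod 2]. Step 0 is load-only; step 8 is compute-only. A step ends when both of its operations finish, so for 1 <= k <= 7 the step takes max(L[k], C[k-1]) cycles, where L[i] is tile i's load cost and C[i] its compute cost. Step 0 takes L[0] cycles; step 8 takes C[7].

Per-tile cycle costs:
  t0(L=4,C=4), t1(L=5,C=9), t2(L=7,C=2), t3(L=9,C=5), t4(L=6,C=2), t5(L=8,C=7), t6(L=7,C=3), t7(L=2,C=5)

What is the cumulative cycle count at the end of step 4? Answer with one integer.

step 0: L[0]=4 → dur=4, Σ=4 | A=load:t0 B=idle [load-only]
step 1: L[1]=5 C[0]=4 → dur=5, Σ=9 | A=compute:t0 B=load:t1 [load-bound]
step 2: L[2]=7 C[1]=9 → dur=9, Σ=18 | A=load:t2 B=compute:t1 [compute-bound]
step 3: L[3]=9 C[2]=2 → dur=9, Σ=27 | A=compute:t2 B=load:t3 [load-bound]
step 4: L[4]=6 C[3]=5 → dur=6, Σ=33 | A=load:t4 B=compute:t3 [load-bound]
step 5: L[5]=8 C[4]=2 → dur=8, Σ=41 | A=compute:t4 B=load:t5 [load-bound]
step 6: L[6]=7 C[5]=7 → dur=7, Σ=48 | A=load:t6 B=compute:t5 [tied]
step 7: L[7]=2 C[6]=3 → dur=3, Σ=51 | A=compute:t6 B=load:t7 [compute-bound]
step 8: C[7]=5 → dur=5, Σ=56 | A=idle B=compute:t7 [compute-only]

end_cycle[4] = 33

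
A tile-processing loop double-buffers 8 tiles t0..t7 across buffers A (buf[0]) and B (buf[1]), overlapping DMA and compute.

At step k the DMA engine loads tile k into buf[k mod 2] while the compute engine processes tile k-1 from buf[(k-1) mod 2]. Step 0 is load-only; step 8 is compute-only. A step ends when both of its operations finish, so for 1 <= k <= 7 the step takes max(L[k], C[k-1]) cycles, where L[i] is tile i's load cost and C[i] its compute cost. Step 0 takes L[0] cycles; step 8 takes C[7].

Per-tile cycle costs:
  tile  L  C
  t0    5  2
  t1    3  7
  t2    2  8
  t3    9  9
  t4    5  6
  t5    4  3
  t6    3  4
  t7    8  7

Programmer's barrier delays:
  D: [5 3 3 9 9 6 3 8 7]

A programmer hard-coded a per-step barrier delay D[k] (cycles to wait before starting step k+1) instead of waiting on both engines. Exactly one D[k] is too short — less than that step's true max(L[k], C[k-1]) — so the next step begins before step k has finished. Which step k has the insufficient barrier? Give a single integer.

hazard at step 2

k=0 barrier L[0]=5→5c, D[0]=5 ok
k=1 barrier max(L[1]=3,C[0]=2)→3c, D[1]=3 ok
k=2 barrier max(L[2]=2,C[1]=7)→7c, D[2]=3 SHORT
k=3 barrier max(L[3]=9,C[2]=8)→9c, D[3]=9 ok
k=4 barrier max(L[4]=5,C[3]=9)→9c, D[4]=9 ok
k=5 barrier max(L[5]=4,C[4]=6)→6c, D[5]=6 ok
k=6 barrier max(L[6]=3,C[5]=3)→3c, D[6]=3 ok
k=7 barrier max(L[7]=8,C[6]=4)→8c, D[7]=8 ok
k=8 barrier C[7]=7→7c, D[8]=7 ok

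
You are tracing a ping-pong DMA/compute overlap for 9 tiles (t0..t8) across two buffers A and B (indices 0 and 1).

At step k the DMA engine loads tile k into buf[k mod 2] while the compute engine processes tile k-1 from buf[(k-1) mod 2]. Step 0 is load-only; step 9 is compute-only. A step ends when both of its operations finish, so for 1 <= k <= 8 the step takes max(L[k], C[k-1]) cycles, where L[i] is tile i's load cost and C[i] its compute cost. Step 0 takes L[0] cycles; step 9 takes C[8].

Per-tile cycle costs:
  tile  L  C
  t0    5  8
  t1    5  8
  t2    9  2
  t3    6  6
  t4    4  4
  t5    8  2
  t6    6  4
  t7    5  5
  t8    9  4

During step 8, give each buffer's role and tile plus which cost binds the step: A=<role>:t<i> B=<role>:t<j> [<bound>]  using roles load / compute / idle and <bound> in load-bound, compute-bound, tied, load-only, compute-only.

step 0: L[0]=5 → dur=5, Σ=5 | A=load:t0 B=idle [load-only]
step 1: L[1]=5 C[0]=8 → dur=8, Σ=13 | A=compute:t0 B=load:t1 [compute-bound]
step 2: L[2]=9 C[1]=8 → dur=9, Σ=22 | A=load:t2 B=compute:t1 [load-bound]
step 3: L[3]=6 C[2]=2 → dur=6, Σ=28 | A=compute:t2 B=load:t3 [load-bound]
step 4: L[4]=4 C[3]=6 → dur=6, Σ=34 | A=load:t4 B=compute:t3 [compute-bound]
step 5: L[5]=8 C[4]=4 → dur=8, Σ=42 | A=compute:t4 B=load:t5 [load-bound]
step 6: L[6]=6 C[5]=2 → dur=6, Σ=48 | A=load:t6 B=compute:t5 [load-bound]
step 7: L[7]=5 C[6]=4 → dur=5, Σ=53 | A=compute:t6 B=load:t7 [load-bound]
step 8: L[8]=9 C[7]=5 → dur=9, Σ=62 | A=load:t8 B=compute:t7 [load-bound]
step 9: C[8]=4 → dur=4, Σ=66 | A=compute:t8 B=idle [compute-only]

step 8: A=load:t8 B=compute:t7 [load-bound]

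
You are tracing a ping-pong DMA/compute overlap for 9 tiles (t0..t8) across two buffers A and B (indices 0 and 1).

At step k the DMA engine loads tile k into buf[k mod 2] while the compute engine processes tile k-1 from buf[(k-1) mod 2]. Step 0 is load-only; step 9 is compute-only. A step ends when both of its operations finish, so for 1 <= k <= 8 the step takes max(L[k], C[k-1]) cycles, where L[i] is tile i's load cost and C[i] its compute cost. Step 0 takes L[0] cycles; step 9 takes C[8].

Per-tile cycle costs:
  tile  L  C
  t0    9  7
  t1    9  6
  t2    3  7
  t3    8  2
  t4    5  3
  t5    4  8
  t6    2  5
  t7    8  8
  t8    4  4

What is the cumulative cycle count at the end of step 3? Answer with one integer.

end_cycle[3] = 32

  0. 9=9c; end=9; A:t0 B:-
  1. max(9,7)=9c; end=18; A:t0 B:t1
  2. max(3,6)=6c; end=24; A:t2 B:t1
  3. max(8,7)=8c; end=32; A:t2 B:t3
  4. max(5,2)=5c; end=37; A:t4 B:t3
  5. max(4,3)=4c; end=41; A:t4 B:t5
  6. max(2,8)=8c; end=49; A:t6 B:t5
  7. max(8,5)=8c; end=57; A:t6 B:t7
  8. max(4,8)=8c; end=65; A:t8 B:t7
  9. 4=4c; end=69; A:t8 B:t7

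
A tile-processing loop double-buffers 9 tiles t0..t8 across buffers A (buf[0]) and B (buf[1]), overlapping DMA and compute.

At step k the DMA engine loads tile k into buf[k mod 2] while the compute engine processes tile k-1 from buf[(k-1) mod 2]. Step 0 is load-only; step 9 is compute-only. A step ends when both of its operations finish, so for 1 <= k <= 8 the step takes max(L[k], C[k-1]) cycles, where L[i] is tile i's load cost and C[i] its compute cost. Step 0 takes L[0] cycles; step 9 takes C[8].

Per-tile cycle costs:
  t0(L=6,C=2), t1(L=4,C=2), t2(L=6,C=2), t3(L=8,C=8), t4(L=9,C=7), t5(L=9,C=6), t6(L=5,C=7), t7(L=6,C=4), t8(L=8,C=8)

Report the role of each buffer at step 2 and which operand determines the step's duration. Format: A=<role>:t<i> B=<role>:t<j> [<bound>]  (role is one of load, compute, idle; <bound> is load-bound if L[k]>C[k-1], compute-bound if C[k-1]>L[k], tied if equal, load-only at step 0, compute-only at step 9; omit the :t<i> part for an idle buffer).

k=0 load=t0/6c comp=- wait=6 total=6
k=1 load=t1/4c comp=t0/2c wait=4 total=10
k=2 load=t2/6c comp=t1/2c wait=6 total=16
k=3 load=t3/8c comp=t2/2c wait=8 total=24
k=4 load=t4/9c comp=t3/8c wait=9 total=33
k=5 load=t5/9c comp=t4/7c wait=9 total=42
k=6 load=t6/5c comp=t5/6c wait=6 total=48
k=7 load=t7/6c comp=t6/7c wait=7 total=55
k=8 load=t8/8c comp=t7/4c wait=8 total=63
k=9 load=- comp=t8/8c wait=8 total=71

step 2: A=load:t2 B=compute:t1 [load-bound]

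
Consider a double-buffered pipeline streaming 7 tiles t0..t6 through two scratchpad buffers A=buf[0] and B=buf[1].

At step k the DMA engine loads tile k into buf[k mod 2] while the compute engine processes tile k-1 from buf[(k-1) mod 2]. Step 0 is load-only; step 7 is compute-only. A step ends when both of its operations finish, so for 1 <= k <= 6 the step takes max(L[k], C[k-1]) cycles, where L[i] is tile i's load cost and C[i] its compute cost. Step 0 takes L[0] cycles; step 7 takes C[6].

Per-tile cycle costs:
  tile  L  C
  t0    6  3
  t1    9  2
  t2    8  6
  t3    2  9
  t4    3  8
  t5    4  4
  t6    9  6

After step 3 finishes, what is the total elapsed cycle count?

[0] DMA t0→A (6c) ∥ CU idle ⇒ 6c, clock 6
[1] DMA t1→B (9c) ∥ CU A:t0 (3c) ⇒ 9c, clock 15
[2] DMA t2→A (8c) ∥ CU B:t1 (2c) ⇒ 8c, clock 23
[3] DMA t3→B (2c) ∥ CU A:t2 (6c) ⇒ 6c, clock 29
[4] DMA t4→A (3c) ∥ CU B:t3 (9c) ⇒ 9c, clock 38
[5] DMA t5→B (4c) ∥ CU A:t4 (8c) ⇒ 8c, clock 46
[6] DMA t6→A (9c) ∥ CU B:t5 (4c) ⇒ 9c, clock 55
[7] DMA idle ∥ CU A:t6 (6c) ⇒ 6c, clock 61

end_cycle[3] = 29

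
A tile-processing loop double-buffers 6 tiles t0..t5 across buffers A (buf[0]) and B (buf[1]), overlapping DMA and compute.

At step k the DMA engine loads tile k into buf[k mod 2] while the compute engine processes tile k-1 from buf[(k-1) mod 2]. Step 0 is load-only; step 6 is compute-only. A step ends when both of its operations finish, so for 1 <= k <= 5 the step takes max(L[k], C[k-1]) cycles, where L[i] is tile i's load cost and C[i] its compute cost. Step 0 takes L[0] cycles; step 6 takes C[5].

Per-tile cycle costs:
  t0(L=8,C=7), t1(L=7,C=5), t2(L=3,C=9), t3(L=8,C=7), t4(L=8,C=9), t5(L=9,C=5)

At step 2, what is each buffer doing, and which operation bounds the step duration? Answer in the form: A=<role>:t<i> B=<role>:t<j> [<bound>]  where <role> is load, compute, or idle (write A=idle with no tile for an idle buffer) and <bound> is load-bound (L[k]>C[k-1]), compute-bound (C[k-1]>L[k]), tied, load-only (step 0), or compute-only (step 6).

step 2: A=load:t2 B=compute:t1 [compute-bound]

  0. 8=8c; end=8; A:t0 B:-
  1. max(7,7)=7c; end=15; A:t0 B:t1
  2. max(3,5)=5c; end=20; A:t2 B:t1
  3. max(8,9)=9c; end=29; A:t2 B:t3
  4. max(8,7)=8c; end=37; A:t4 B:t3
  5. max(9,9)=9c; end=46; A:t4 B:t5
  6. 5=5c; end=51; A:t4 B:t5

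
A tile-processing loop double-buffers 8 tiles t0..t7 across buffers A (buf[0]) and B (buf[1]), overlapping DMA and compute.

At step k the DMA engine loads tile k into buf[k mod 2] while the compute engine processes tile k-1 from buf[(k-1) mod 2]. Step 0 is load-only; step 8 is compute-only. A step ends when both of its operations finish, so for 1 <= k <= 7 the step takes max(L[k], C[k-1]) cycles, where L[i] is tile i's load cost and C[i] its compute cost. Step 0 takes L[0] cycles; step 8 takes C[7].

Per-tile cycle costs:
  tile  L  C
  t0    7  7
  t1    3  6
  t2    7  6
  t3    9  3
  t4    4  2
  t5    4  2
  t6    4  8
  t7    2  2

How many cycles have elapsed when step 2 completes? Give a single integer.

[0] DMA t0→A (7c) ∥ CU idle ⇒ 7c, clock 7
[1] DMA t1→B (3c) ∥ CU A:t0 (7c) ⇒ 7c, clock 14
[2] DMA t2→A (7c) ∥ CU B:t1 (6c) ⇒ 7c, clock 21
[3] DMA t3→B (9c) ∥ CU A:t2 (6c) ⇒ 9c, clock 30
[4] DMA t4→A (4c) ∥ CU B:t3 (3c) ⇒ 4c, clock 34
[5] DMA t5→B (4c) ∥ CU A:t4 (2c) ⇒ 4c, clock 38
[6] DMA t6→A (4c) ∥ CU B:t5 (2c) ⇒ 4c, clock 42
[7] DMA t7→B (2c) ∥ CU A:t6 (8c) ⇒ 8c, clock 50
[8] DMA idle ∥ CU B:t7 (2c) ⇒ 2c, clock 52

end_cycle[2] = 21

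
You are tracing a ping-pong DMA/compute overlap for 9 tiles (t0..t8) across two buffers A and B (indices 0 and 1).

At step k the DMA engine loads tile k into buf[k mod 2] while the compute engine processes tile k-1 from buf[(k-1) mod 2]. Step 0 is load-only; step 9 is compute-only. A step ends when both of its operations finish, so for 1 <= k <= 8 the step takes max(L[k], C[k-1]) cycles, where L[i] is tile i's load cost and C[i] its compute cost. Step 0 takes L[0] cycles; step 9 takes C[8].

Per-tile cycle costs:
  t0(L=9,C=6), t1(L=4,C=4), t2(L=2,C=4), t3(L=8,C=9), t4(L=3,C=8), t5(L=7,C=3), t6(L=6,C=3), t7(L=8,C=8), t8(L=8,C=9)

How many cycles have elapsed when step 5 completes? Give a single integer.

end_cycle[5] = 44

  0. 9=9c; end=9; A:t0 B:-
  1. max(4,6)=6c; end=15; A:t0 B:t1
  2. max(2,4)=4c; end=19; A:t2 B:t1
  3. max(8,4)=8c; end=27; A:t2 B:t3
  4. max(3,9)=9c; end=36; A:t4 B:t3
  5. max(7,8)=8c; end=44; A:t4 B:t5
  6. max(6,3)=6c; end=50; A:t6 B:t5
  7. max(8,3)=8c; end=58; A:t6 B:t7
  8. max(8,8)=8c; end=66; A:t8 B:t7
  9. 9=9c; end=75; A:t8 B:t7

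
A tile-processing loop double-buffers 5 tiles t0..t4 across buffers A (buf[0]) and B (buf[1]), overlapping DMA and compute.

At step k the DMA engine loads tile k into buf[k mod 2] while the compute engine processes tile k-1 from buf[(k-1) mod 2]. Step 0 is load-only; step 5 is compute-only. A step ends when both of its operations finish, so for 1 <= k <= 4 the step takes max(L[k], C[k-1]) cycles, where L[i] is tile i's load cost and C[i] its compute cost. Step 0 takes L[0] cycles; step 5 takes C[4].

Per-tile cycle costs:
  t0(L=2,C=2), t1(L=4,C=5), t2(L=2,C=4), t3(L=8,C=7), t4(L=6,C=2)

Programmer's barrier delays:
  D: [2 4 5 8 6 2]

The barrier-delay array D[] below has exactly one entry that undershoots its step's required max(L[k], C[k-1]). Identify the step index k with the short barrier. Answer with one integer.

hazard at step 4

k=0 barrier L[0]=2→2c, D[0]=2 ok
k=1 barrier max(L[1]=4,C[0]=2)→4c, D[1]=4 ok
k=2 barrier max(L[2]=2,C[1]=5)→5c, D[2]=5 ok
k=3 barrier max(L[3]=8,C[2]=4)→8c, D[3]=8 ok
k=4 barrier max(L[4]=6,C[3]=7)→7c, D[4]=6 SHORT
k=5 barrier C[4]=2→2c, D[5]=2 ok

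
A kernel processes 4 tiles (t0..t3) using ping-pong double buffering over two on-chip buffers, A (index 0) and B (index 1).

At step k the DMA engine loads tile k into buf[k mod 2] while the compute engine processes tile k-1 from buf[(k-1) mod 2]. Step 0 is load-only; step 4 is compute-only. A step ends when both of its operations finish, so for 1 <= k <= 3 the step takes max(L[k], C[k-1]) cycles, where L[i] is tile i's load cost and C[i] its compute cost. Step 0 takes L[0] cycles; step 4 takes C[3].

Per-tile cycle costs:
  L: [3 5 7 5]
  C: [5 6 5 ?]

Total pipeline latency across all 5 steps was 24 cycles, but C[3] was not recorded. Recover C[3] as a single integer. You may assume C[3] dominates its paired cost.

C[3] = 4

step 0 → dur = L[0]=3 = 3
step 1 → dur = max(L[1]=5, C[0]=5) = 5
step 2 → dur = max(L[2]=7, C[1]=6) = 7
step 3 → dur = max(L[3]=5, C[2]=5) = 5
step 4 → dur = C[3]=? = C[3]  (unknown; binding)
sum of known step durations = 20
dur[4] = total - known = 24 - 20 = 4
C[3] is the binding max in step 4, so C[3] = dur[4] = 4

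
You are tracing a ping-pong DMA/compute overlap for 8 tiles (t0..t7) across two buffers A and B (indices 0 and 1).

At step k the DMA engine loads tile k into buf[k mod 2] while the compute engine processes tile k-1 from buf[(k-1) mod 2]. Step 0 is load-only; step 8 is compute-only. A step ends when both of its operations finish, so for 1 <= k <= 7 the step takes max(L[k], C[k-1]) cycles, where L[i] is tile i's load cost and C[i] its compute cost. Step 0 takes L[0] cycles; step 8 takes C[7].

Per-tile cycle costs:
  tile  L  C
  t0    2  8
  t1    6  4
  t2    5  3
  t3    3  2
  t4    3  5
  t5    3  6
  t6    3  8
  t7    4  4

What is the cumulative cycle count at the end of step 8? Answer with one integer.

  0. 2=2c; end=2; A:t0 B:-
  1. max(6,8)=8c; end=10; A:t0 B:t1
  2. max(5,4)=5c; end=15; A:t2 B:t1
  3. max(3,3)=3c; end=18; A:t2 B:t3
  4. max(3,2)=3c; end=21; A:t4 B:t3
  5. max(3,5)=5c; end=26; A:t4 B:t5
  6. max(3,6)=6c; end=32; A:t6 B:t5
  7. max(4,8)=8c; end=40; A:t6 B:t7
  8. 4=4c; end=44; A:t6 B:t7

end_cycle[8] = 44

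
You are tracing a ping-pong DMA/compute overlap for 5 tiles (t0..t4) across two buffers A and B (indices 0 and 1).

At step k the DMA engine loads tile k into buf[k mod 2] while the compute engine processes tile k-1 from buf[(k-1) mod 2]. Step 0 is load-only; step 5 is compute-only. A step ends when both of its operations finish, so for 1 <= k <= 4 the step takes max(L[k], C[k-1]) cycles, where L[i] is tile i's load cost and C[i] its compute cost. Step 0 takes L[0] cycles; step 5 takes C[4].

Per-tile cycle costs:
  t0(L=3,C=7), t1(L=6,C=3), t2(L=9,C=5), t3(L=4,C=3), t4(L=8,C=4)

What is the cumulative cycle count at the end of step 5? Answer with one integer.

k=0 load=t0/3c comp=- wait=3 total=3
k=1 load=t1/6c comp=t0/7c wait=7 total=10
k=2 load=t2/9c comp=t1/3c wait=9 total=19
k=3 load=t3/4c comp=t2/5c wait=5 total=24
k=4 load=t4/8c comp=t3/3c wait=8 total=32
k=5 load=- comp=t4/4c wait=4 total=36

end_cycle[5] = 36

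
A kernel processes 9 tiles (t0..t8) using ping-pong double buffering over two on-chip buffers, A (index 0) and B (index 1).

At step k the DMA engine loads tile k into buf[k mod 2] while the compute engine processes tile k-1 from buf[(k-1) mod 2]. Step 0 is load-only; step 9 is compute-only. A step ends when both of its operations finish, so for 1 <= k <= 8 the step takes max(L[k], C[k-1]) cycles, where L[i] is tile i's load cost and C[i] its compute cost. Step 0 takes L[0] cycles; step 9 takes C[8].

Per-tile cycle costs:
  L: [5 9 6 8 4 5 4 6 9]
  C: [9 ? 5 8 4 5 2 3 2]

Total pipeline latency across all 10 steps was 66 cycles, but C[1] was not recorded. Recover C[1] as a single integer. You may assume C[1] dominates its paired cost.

step 0 = dur = L[0]=5 = 5
step 1 = dur = max(L[1]=9, C[0]=9) = 9
step 2 = dur = max(L[2]=6, C[1]=?) = C[1]  (unknown; binding)
step 3 = dur = max(L[3]=8, C[2]=5) = 8
step 4 = dur = max(L[4]=4, C[3]=8) = 8
step 5 = dur = max(L[5]=5, C[4]=4) = 5
step 6 = dur = max(L[6]=4, C[5]=5) = 5
step 7 = dur = max(L[7]=6, C[6]=2) = 6
step 8 = dur = max(L[8]=9, C[7]=3) = 9
step 9 = dur = C[8]=2 = 2
sum of known step durations = 57
dur[2] = total - known = 66 - 57 = 9
C[1] is the binding max in step 2, so C[1] = dur[2] = 9

C[1] = 9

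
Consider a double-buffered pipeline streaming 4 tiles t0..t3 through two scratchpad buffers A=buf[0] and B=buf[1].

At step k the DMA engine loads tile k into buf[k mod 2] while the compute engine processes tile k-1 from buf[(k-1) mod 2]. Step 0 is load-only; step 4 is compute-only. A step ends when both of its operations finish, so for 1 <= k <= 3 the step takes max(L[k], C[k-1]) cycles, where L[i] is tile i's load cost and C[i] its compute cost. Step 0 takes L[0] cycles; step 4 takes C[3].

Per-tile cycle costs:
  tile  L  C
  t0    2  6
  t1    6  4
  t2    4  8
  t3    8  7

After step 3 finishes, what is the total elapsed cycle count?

end_cycle[3] = 20

  0. 2=2c; end=2; A:t0 B:-
  1. max(6,6)=6c; end=8; A:t0 B:t1
  2. max(4,4)=4c; end=12; A:t2 B:t1
  3. max(8,8)=8c; end=20; A:t2 B:t3
  4. 7=7c; end=27; A:t2 B:t3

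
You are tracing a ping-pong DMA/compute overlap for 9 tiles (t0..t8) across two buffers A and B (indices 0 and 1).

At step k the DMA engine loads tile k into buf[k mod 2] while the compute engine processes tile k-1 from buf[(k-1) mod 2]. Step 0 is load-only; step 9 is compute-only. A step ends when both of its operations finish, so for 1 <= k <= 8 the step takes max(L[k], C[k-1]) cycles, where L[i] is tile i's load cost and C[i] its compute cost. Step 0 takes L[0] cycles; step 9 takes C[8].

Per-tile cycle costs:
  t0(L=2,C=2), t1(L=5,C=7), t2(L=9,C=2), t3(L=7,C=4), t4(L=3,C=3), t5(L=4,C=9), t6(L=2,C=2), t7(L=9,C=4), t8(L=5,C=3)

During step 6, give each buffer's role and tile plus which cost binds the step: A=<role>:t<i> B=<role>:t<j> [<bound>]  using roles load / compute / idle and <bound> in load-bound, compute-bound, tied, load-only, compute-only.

k=0 load=t0/2c comp=- wait=2 total=2
k=1 load=t1/5c comp=t0/2c wait=5 total=7
k=2 load=t2/9c comp=t1/7c wait=9 total=16
k=3 load=t3/7c comp=t2/2c wait=7 total=23
k=4 load=t4/3c comp=t3/4c wait=4 total=27
k=5 load=t5/4c comp=t4/3c wait=4 total=31
k=6 load=t6/2c comp=t5/9c wait=9 total=40
k=7 load=t7/9c comp=t6/2c wait=9 total=49
k=8 load=t8/5c comp=t7/4c wait=5 total=54
k=9 load=- comp=t8/3c wait=3 total=57

step 6: A=load:t6 B=compute:t5 [compute-bound]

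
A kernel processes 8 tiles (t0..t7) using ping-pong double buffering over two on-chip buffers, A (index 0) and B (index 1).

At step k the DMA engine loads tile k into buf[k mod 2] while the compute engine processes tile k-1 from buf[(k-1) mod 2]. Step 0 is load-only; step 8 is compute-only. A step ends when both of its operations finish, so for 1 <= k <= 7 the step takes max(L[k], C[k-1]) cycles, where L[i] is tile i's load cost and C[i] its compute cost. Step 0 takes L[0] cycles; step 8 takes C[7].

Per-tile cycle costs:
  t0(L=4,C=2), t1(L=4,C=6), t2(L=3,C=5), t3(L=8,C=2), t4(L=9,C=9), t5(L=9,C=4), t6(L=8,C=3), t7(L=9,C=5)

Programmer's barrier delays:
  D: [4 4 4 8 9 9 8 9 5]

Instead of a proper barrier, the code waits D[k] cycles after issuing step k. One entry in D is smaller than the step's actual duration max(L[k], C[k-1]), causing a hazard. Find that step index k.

step 0: need L[0]=4 = 4; D[0]=4 ok
step 1: need max(L[1]=4,C[0]=2) = 4; D[1]=4 ok
step 2: need max(L[2]=3,C[1]=6) = 6; D[2]=4 SHORT
step 3: need max(L[3]=8,C[2]=5) = 8; D[3]=8 ok
step 4: need max(L[4]=9,C[3]=2) = 9; D[4]=9 ok
step 5: need max(L[5]=9,C[4]=9) = 9; D[5]=9 ok
step 6: need max(L[6]=8,C[5]=4) = 8; D[6]=8 ok
step 7: need max(L[7]=9,C[6]=3) = 9; D[7]=9 ok
step 8: need C[7]=5 = 5; D[8]=5 ok

hazard at step 2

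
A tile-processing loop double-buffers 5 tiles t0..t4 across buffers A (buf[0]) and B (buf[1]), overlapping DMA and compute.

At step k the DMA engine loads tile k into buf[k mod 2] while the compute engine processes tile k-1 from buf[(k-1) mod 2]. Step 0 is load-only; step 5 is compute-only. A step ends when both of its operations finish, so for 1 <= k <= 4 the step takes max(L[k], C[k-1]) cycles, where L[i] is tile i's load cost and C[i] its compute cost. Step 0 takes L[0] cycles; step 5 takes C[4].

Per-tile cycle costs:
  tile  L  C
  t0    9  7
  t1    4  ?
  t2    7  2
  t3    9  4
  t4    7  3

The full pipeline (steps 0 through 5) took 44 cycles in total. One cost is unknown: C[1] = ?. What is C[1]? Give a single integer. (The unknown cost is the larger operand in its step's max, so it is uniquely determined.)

C[1] = 9

step 0 → dur = L[0]=9 = 9
step 1 → dur = max(L[1]=4, C[0]=7) = 7
step 2 → dur = max(L[2]=7, C[1]=?) = C[1]  (unknown; binding)
step 3 → dur = max(L[3]=9, C[2]=2) = 9
step 4 → dur = max(L[4]=7, C[3]=4) = 7
step 5 → dur = C[4]=3 = 3
sum of known step durations = 35
dur[2] = total - known = 44 - 35 = 9
C[1] is the binding max in step 2, so C[1] = dur[2] = 9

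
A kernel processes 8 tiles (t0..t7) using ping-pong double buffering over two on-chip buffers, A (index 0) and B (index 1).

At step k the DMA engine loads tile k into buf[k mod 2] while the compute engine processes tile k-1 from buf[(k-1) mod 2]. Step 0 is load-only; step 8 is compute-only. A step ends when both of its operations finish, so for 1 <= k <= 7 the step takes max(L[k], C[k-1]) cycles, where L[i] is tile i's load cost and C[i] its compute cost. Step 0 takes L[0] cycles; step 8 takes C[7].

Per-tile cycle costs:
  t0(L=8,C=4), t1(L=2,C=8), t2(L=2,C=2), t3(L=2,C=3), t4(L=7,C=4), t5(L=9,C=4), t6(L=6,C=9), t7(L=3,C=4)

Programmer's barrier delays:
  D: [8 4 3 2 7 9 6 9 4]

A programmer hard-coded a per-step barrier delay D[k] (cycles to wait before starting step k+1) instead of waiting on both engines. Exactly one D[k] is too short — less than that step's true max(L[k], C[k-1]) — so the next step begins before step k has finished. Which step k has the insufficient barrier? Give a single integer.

hazard at step 2

[0] required=L[0]=8=8 vs D=8 ok
[1] required=max(L[1]=2,C[0]=4)=4 vs D=4 ok
[2] required=max(L[2]=2,C[1]=8)=8 vs D=3 SHORT
[3] required=max(L[3]=2,C[2]=2)=2 vs D=2 ok
[4] required=max(L[4]=7,C[3]=3)=7 vs D=7 ok
[5] required=max(L[5]=9,C[4]=4)=9 vs D=9 ok
[6] required=max(L[6]=6,C[5]=4)=6 vs D=6 ok
[7] required=max(L[7]=3,C[6]=9)=9 vs D=9 ok
[8] required=C[7]=4=4 vs D=4 ok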